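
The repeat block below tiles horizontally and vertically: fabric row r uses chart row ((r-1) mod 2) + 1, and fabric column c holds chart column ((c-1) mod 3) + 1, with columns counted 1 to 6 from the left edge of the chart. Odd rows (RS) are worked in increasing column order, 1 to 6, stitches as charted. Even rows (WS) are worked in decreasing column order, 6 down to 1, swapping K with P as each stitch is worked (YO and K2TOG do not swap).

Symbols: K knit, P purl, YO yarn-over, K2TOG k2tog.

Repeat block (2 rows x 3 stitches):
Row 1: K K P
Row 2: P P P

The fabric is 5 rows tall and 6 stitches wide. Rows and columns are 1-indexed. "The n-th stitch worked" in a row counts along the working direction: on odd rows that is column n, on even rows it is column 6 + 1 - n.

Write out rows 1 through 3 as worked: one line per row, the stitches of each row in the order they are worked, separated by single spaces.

== ROWS AS WORKED ==
K K P K K P
K K K K K K
K K P K K P

Derivation:
Row 1: chart row 1, RS - tile across columns 1-6 and work as-is.
Row 2: chart row 2, WS - tiled (columns 1-6): P P P P P P; work from column 6 back to 1 with K<->P swapped.
Row 3: chart row 1, RS - tile across columns 1-6 and work as-is.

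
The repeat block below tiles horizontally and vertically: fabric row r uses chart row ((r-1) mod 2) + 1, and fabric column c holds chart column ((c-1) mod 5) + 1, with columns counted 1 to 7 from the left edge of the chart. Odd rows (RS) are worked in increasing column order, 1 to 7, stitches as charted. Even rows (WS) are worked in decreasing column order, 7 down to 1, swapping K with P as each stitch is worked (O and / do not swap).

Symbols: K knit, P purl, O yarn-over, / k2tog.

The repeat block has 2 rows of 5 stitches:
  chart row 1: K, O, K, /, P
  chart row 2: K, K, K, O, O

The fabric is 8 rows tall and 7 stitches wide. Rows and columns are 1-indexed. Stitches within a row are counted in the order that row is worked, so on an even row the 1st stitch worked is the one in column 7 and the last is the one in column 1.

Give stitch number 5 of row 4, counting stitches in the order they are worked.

Row 4: (4-1) mod 2 = 1, so use chart row 2. Even row -> WS.
Chart row 2 tiled across columns 1-7: K K K O O K K
WS: work from column 7 back to column 1 (reverse the tiled row), swapping K<->P (O and / unchanged).
Row 4 as worked: P P O O P P P
Counting 5 along the worked row gives P.

Result:
P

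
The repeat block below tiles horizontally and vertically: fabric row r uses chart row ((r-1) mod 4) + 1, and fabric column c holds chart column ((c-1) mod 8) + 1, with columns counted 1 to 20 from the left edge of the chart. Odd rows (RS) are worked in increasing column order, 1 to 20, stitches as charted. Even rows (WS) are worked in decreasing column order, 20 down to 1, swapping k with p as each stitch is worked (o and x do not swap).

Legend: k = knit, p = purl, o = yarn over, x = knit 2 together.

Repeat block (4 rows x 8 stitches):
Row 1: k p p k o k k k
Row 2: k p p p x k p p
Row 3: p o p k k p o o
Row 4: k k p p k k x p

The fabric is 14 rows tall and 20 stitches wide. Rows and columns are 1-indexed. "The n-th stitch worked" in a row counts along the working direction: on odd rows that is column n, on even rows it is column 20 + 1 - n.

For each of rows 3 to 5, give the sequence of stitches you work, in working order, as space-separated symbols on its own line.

Row 3: chart row 3, RS - tile across columns 1-20 and work as-is.
Row 4: chart row 4, WS - tiled (columns 1-20): k k p p k k x p k k p p k k x p k k p p; work from column 20 back to 1 with k<->p swapped.
Row 5: chart row 1, RS - tile across columns 1-20 and work as-is.

== ROWS AS WORKED ==
p o p k k p o o p o p k k p o o p o p k
k k p p k x p p k k p p k x p p k k p p
k p p k o k k k k p p k o k k k k p p k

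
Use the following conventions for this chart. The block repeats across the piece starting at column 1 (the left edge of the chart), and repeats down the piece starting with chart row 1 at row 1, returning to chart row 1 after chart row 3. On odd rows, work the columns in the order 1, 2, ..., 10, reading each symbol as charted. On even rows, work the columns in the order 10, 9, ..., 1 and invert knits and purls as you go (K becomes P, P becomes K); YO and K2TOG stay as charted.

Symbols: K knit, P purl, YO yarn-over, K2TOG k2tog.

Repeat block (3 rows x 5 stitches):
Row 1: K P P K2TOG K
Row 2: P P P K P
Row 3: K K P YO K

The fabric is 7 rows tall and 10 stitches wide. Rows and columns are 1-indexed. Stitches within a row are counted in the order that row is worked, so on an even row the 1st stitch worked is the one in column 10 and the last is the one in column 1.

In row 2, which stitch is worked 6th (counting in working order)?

Stitch:
K

Derivation:
Row 2 uses chart row ((2-1) mod 3)+1 = 2. Row 2 is even, so WS.
Chart row 2 tiled across columns 1-10: P P P K P P P P K P
Wrong side: read the tiled row from column 10 down to 1 and exchange K with P (leave YO, K2TOG).
Row 2 as worked: K P K K K K P K K K
Counting 6 along the worked row gives K.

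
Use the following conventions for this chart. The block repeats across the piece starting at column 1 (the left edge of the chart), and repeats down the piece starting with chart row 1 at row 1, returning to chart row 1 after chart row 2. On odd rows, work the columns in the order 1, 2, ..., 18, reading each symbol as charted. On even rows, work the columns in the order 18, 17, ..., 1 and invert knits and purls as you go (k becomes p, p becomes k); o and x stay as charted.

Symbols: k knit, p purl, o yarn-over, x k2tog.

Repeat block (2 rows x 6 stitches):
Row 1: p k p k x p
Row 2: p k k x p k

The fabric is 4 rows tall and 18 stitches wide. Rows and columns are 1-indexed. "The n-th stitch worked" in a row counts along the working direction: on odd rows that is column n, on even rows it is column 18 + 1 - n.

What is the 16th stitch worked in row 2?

Row 2: (2-1) mod 2 = 1, so use chart row 2. Even row -> WS.
Chart row 2 tiled across columns 1-18: p k k x p k p k k x p k p k k x p k
Wrong side: read the tiled row from column 18 down to 1 and exchange k with p (leave o, x).
Row 2 as worked: p k x p p k p k x p p k p k x p p k
Stitch 16 in working order -> p

Stitch:
p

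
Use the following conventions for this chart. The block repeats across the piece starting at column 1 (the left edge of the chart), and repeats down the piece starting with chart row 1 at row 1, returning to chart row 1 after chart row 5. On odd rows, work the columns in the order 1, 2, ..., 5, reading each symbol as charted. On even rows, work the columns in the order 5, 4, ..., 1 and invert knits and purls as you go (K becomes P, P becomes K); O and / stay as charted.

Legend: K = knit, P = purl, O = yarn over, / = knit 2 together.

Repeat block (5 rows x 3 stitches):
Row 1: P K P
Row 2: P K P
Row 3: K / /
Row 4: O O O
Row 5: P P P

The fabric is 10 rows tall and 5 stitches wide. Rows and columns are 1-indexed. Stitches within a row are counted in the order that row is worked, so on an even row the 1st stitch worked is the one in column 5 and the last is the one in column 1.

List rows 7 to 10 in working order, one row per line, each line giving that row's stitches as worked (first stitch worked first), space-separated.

Row 7: chart row 2, RS - tile across columns 1-5 and work as-is.
Row 8: chart row 3, WS - tiled (columns 1-5): K / / K /; work from column 5 back to 1 with K<->P swapped.
Row 9: chart row 4, RS - tile across columns 1-5 and work as-is.
Row 10: chart row 5, WS - tiled (columns 1-5): P P P P P; work from column 5 back to 1 with K<->P swapped.

Result:
P K P P K
/ P / / P
O O O O O
K K K K K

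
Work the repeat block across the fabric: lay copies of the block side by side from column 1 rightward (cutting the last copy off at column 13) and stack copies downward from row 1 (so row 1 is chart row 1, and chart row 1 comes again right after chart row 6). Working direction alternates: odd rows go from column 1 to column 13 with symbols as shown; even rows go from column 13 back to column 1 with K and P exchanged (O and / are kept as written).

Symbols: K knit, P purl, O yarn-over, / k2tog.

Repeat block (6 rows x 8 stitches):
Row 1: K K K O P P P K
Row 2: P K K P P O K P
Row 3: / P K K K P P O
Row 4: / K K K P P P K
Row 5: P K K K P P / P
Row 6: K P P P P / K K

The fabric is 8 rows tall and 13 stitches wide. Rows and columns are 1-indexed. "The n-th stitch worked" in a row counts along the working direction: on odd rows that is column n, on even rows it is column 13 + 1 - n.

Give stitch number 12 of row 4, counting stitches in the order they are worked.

For row 4: chart row = ((4-1) mod 6) + 1 = 4; this is a WS (even) row.
Chart row 4 tiled across columns 1-13: / K K K P P P K / K K K P
WS row: flip the tiled sequence (start at column 13) and apply K<->P; O and / stay.
Row 4 as worked: K P P P / P K K K P P P /
Counting 12 along the worked row gives P.

Stitch:
P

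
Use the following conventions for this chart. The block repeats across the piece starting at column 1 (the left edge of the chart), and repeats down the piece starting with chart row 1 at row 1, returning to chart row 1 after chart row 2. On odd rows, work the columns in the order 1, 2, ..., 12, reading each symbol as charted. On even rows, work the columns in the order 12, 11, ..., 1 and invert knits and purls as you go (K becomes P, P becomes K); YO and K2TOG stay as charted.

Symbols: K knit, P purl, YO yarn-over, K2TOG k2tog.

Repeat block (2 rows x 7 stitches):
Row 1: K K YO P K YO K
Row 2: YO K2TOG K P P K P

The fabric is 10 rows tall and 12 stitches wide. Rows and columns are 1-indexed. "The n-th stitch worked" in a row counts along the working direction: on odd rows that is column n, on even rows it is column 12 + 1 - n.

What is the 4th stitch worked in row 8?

For row 8: chart row = ((8-1) mod 2) + 1 = 2; this is a WS (even) row.
Chart row 2 tiled across columns 1-12: YO K2TOG K P P K P YO K2TOG K P P
WS: work from column 12 back to column 1 (reverse the tiled row), swapping K<->P (YO and K2TOG unchanged).
Row 8 as worked: K K P K2TOG YO K P K K P K2TOG YO
Counting 4 along the worked row gives K2TOG.

Result:
K2TOG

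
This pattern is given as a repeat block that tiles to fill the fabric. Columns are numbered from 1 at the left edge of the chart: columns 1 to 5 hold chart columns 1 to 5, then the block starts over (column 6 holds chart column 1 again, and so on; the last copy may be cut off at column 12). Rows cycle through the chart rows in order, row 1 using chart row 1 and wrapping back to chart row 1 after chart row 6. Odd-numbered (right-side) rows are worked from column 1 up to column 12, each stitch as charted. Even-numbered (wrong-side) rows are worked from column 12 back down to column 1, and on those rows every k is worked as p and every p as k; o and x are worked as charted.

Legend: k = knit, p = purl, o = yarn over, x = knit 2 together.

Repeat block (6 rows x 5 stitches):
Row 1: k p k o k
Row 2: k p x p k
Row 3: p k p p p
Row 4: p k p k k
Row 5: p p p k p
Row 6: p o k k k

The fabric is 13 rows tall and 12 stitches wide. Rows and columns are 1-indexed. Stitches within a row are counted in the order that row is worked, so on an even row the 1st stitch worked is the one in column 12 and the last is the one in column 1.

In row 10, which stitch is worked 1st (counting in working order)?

Result:
p

Derivation:
Row 10: (10-1) mod 6 = 3, so use chart row 4. Even row -> WS.
Chart row 4 tiled across columns 1-12: p k p k k p k p k k p k
WS row: flip the tiled sequence (start at column 12) and apply k<->p; o and x stay.
Row 10 as worked: p k p p k p k p p k p k
The 1st stitch worked is p.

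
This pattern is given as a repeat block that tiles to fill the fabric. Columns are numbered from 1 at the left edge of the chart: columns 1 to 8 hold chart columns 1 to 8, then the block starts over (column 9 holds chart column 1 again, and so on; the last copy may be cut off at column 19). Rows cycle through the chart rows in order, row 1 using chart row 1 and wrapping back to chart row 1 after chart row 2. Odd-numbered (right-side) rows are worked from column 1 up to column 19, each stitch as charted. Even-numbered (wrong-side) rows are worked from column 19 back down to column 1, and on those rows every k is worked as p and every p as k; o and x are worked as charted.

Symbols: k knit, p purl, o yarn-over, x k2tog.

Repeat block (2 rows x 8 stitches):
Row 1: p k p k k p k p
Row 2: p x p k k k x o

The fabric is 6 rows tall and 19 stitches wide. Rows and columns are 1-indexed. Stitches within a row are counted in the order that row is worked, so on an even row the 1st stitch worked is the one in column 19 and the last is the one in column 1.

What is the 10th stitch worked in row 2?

Result:
x

Derivation:
For row 2: chart row = ((2-1) mod 2) + 1 = 2; this is a WS (even) row.
Chart row 2 tiled across columns 1-19: p x p k k k x o p x p k k k x o p x p
WS row: flip the tiled sequence (start at column 19) and apply k<->p; o and x stay.
Row 2 as worked: k x k o x p p p k x k o x p p p k x k
Stitch 10 in working order -> x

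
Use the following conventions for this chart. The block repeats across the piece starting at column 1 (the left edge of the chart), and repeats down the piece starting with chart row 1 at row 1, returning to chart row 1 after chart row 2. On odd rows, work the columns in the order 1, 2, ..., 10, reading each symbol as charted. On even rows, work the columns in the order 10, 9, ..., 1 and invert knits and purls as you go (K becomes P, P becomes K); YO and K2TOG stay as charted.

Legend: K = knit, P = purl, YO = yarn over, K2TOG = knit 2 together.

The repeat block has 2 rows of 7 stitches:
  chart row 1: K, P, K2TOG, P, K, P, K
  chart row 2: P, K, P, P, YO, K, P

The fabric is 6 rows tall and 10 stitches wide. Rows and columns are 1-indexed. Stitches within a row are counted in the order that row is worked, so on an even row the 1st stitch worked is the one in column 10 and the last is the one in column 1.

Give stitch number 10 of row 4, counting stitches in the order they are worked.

Stitch:
K

Derivation:
Row 4 uses chart row ((4-1) mod 2)+1 = 2. Row 4 is even, so WS.
Chart row 2 tiled across columns 1-10: P K P P YO K P P K P
WS: work from column 10 back to column 1 (reverse the tiled row), swapping K<->P (YO and K2TOG unchanged).
Row 4 as worked: K P K K P YO K K P K
Counting 10 along the worked row gives K.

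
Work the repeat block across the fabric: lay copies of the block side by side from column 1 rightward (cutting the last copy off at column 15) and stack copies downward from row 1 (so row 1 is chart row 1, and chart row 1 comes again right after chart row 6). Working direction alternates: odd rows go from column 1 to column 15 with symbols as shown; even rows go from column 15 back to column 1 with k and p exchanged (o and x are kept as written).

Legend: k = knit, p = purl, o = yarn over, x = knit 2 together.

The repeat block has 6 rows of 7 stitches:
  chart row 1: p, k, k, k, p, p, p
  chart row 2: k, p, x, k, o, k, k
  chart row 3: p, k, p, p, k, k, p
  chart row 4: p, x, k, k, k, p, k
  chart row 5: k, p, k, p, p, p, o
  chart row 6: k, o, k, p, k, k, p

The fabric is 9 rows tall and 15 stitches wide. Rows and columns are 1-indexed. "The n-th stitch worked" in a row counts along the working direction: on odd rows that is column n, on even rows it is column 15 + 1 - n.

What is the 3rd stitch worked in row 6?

Row 6: (6-1) mod 6 = 5, so use chart row 6. Even row -> WS.
Chart row 6 tiled across columns 1-15: k o k p k k p k o k p k k p k
WS row: flip the tiled sequence (start at column 15) and apply k<->p; o and x stay.
Row 6 as worked: p k p p k p o p k p p k p o p
Stitch 3 in working order -> p

Stitch:
p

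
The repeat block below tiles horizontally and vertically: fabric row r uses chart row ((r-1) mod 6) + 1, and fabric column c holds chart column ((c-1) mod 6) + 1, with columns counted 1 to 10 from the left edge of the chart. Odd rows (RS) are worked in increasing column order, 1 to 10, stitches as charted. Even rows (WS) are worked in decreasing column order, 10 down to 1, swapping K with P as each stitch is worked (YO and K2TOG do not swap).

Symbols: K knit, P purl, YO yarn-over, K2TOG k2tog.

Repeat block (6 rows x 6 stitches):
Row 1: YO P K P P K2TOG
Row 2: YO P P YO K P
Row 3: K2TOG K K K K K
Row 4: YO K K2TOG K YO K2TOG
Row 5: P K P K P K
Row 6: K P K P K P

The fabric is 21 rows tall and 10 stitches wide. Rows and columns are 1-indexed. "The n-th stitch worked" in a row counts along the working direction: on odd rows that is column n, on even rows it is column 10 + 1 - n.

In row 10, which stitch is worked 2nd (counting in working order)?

Result:
K2TOG

Derivation:
Row 10: (10-1) mod 6 = 3, so use chart row 4. Even row -> WS.
Chart row 4 tiled across columns 1-10: YO K K2TOG K YO K2TOG YO K K2TOG K
WS row: flip the tiled sequence (start at column 10) and apply K<->P; YO and K2TOG stay.
Row 10 as worked: P K2TOG P YO K2TOG YO P K2TOG P YO
Stitch 2 in working order -> K2TOG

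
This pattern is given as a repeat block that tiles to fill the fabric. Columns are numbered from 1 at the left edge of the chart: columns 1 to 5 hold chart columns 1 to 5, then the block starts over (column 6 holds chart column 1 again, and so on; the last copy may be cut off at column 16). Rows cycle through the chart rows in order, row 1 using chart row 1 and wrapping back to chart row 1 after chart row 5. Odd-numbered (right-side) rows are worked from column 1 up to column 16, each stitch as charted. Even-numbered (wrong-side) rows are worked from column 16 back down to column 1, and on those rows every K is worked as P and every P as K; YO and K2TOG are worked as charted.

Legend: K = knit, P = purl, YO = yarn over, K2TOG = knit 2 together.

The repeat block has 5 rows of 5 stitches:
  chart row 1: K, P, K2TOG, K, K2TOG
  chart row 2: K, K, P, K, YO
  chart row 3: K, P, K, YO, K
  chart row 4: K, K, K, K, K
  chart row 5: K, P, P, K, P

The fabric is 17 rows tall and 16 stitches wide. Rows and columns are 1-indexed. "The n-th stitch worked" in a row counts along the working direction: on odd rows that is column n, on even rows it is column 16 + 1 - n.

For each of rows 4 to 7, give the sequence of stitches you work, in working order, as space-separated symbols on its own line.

Row 4: chart row 4, WS - tiled (columns 1-16): K K K K K K K K K K K K K K K K; work from column 16 back to 1 with K<->P swapped.
Row 5: chart row 5, RS - tile across columns 1-16 and work as-is.
Row 6: chart row 1, WS - tiled (columns 1-16): K P K2TOG K K2TOG K P K2TOG K K2TOG K P K2TOG K K2TOG K; work from column 16 back to 1 with K<->P swapped.
Row 7: chart row 2, RS - tile across columns 1-16 and work as-is.

== ROWS AS WORKED ==
P P P P P P P P P P P P P P P P
K P P K P K P P K P K P P K P K
P K2TOG P K2TOG K P K2TOG P K2TOG K P K2TOG P K2TOG K P
K K P K YO K K P K YO K K P K YO K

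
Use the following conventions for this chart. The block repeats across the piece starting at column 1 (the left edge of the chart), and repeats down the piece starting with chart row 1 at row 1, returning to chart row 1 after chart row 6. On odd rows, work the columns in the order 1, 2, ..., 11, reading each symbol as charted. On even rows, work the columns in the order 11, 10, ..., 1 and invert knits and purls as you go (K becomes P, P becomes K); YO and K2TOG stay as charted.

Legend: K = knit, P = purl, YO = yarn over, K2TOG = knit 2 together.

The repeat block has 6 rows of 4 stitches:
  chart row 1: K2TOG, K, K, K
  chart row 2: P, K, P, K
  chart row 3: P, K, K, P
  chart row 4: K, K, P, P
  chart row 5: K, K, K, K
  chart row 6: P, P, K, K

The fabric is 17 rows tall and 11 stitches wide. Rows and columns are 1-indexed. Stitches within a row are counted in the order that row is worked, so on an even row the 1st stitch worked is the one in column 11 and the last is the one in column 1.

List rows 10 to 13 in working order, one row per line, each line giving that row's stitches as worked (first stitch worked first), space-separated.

Row 10: chart row 4, WS - tiled (columns 1-11): K K P P K K P P K K P; work from column 11 back to 1 with K<->P swapped.
Row 11: chart row 5, RS - tile across columns 1-11 and work as-is.
Row 12: chart row 6, WS - tiled (columns 1-11): P P K K P P K K P P K; work from column 11 back to 1 with K<->P swapped.
Row 13: chart row 1, RS - tile across columns 1-11 and work as-is.

Result:
K P P K K P P K K P P
K K K K K K K K K K K
P K K P P K K P P K K
K2TOG K K K K2TOG K K K K2TOG K K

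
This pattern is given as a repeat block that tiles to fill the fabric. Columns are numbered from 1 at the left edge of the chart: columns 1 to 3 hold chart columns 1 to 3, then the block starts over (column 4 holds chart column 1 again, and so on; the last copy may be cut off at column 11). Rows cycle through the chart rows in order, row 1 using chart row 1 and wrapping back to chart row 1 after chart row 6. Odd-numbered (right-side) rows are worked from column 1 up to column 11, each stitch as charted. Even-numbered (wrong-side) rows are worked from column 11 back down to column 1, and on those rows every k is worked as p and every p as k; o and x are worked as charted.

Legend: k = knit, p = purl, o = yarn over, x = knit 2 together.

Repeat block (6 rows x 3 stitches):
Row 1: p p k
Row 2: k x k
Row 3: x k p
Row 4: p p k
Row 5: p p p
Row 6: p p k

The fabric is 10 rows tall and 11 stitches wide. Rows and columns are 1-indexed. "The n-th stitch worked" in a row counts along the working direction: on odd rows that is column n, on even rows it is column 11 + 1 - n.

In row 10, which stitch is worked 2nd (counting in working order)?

Result:
k

Derivation:
Row 10 uses chart row ((10-1) mod 6)+1 = 4. Row 10 is even, so WS.
Chart row 4 tiled across columns 1-11: p p k p p k p p k p p
WS: work from column 11 back to column 1 (reverse the tiled row), swapping k<->p (o and x unchanged).
Row 10 as worked: k k p k k p k k p k k
Stitch 2 in working order -> k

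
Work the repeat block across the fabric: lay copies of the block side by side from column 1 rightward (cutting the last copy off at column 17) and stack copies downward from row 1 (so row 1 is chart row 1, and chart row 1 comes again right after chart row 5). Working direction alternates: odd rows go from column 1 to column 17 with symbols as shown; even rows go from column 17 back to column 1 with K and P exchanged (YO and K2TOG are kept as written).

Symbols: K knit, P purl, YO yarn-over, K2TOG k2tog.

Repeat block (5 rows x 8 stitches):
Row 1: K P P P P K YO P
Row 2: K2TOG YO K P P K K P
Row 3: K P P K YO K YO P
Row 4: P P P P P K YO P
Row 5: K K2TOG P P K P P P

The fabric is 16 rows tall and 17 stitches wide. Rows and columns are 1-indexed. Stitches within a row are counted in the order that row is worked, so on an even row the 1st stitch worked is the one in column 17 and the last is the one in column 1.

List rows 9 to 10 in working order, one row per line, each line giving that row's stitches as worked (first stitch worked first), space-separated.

Result:
P P P P P K YO P P P P P P K YO P P
P K K K P K K K2TOG P K K K P K K K2TOG P

Derivation:
Row 9: chart row 4, RS - tile across columns 1-17 and work as-is.
Row 10: chart row 5, WS - tiled (columns 1-17): K K2TOG P P K P P P K K2TOG P P K P P P K; work from column 17 back to 1 with K<->P swapped.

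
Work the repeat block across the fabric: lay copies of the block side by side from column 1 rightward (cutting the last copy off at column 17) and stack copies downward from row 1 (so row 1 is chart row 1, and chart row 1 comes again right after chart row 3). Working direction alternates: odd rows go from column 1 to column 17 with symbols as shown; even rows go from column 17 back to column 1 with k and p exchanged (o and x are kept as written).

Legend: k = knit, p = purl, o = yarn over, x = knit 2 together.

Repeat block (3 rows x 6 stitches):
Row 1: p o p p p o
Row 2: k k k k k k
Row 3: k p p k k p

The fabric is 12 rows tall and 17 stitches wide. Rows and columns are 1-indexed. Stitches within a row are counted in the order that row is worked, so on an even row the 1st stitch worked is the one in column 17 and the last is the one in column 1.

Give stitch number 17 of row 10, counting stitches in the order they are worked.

Stitch:
k

Derivation:
Row 10 uses chart row ((10-1) mod 3)+1 = 1. Row 10 is even, so WS.
Chart row 1 tiled across columns 1-17: p o p p p o p o p p p o p o p p p
WS: work from column 17 back to column 1 (reverse the tiled row), swapping k<->p (o and x unchanged).
Row 10 as worked: k k k o k o k k k o k o k k k o k
The 17th stitch worked is k.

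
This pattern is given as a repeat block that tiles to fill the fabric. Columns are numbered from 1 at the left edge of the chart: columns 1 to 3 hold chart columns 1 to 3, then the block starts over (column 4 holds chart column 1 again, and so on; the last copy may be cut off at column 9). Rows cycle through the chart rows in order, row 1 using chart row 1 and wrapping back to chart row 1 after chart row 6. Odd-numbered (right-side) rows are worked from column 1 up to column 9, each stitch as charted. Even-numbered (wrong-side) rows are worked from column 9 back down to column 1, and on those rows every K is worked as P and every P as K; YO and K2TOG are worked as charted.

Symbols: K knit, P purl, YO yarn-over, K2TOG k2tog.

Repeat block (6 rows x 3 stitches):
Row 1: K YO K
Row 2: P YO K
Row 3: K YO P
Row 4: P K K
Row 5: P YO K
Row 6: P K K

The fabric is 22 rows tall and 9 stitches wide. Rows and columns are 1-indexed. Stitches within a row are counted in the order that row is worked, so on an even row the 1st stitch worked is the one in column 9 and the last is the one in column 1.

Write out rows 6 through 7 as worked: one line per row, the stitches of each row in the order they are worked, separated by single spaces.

Result:
P P K P P K P P K
K YO K K YO K K YO K

Derivation:
Row 6: chart row 6, WS - tiled (columns 1-9): P K K P K K P K K; work from column 9 back to 1 with K<->P swapped.
Row 7: chart row 1, RS - tile across columns 1-9 and work as-is.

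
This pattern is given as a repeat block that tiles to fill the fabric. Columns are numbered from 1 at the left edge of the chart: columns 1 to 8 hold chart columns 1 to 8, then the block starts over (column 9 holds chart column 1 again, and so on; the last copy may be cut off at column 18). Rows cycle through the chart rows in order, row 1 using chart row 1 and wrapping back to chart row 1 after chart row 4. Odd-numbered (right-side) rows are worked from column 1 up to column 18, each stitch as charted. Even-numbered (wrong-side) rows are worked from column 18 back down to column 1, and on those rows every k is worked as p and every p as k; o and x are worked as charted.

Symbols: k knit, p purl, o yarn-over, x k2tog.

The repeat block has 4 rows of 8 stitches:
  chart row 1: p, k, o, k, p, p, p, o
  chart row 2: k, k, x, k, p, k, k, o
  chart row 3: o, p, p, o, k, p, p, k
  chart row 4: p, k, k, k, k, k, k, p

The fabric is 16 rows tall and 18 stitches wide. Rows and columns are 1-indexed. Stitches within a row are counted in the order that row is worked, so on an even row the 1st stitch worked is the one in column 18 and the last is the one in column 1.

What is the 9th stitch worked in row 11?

Stitch:
o

Derivation:
Row 11: (11-1) mod 4 = 2, so use chart row 3. Odd row -> RS.
Chart row 3 tiled across columns 1-18: o p p o k p p k o p p o k p p k o p
RS row: no reversal, no swap; stitch n worked = column n.
Stitch 9 in working order -> o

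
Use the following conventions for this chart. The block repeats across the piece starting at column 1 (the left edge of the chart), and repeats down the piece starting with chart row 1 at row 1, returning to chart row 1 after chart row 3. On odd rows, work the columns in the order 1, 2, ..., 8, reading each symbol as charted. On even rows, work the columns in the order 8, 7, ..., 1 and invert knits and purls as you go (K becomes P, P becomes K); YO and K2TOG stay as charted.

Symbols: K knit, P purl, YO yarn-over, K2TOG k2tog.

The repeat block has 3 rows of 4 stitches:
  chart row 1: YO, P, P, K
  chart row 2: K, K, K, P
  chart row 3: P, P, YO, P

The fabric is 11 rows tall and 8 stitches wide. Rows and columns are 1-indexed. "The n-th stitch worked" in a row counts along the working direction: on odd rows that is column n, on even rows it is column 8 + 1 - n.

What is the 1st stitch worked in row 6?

== STITCH ==
K

Derivation:
For row 6: chart row = ((6-1) mod 3) + 1 = 3; this is a WS (even) row.
Chart row 3 tiled across columns 1-8: P P YO P P P YO P
WS: work from column 8 back to column 1 (reverse the tiled row), swapping K<->P (YO and K2TOG unchanged).
Row 6 as worked: K YO K K K YO K K
Stitch 1 in working order -> K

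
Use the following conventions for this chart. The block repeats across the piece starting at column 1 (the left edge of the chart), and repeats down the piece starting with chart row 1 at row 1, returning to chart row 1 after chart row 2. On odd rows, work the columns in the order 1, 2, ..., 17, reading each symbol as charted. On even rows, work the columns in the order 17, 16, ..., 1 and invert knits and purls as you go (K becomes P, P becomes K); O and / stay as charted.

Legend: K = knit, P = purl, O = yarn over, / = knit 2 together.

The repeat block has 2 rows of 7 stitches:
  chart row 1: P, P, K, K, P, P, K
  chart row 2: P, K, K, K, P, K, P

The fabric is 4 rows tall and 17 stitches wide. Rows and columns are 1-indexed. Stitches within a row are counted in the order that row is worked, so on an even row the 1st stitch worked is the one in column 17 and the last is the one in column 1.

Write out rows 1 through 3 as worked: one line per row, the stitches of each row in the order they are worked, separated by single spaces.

Rows as worked:
P P K K P P K P P K K P P K P P K
P P K K P K P P P K K P K P P P K
P P K K P P K P P K K P P K P P K

Derivation:
Row 1: chart row 1, RS - tile across columns 1-17 and work as-is.
Row 2: chart row 2, WS - tiled (columns 1-17): P K K K P K P P K K K P K P P K K; work from column 17 back to 1 with K<->P swapped.
Row 3: chart row 1, RS - tile across columns 1-17 and work as-is.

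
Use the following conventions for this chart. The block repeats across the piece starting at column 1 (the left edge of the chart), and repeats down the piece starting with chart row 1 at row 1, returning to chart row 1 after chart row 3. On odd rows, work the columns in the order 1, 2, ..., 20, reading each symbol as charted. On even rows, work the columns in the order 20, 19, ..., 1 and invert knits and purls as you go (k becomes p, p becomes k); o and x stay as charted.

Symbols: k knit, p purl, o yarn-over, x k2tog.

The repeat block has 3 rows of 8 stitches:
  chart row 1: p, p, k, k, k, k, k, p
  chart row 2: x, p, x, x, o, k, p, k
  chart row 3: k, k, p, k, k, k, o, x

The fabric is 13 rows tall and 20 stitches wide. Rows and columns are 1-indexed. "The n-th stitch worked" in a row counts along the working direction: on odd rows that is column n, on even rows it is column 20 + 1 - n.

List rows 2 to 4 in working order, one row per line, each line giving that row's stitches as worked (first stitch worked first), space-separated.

Rows as worked:
x x k x p k p o x x k x p k p o x x k x
k k p k k k o x k k p k k k o x k k p k
p p k k k p p p p p k k k p p p p p k k

Derivation:
Row 2: chart row 2, WS - tiled (columns 1-20): x p x x o k p k x p x x o k p k x p x x; work from column 20 back to 1 with k<->p swapped.
Row 3: chart row 3, RS - tile across columns 1-20 and work as-is.
Row 4: chart row 1, WS - tiled (columns 1-20): p p k k k k k p p p k k k k k p p p k k; work from column 20 back to 1 with k<->p swapped.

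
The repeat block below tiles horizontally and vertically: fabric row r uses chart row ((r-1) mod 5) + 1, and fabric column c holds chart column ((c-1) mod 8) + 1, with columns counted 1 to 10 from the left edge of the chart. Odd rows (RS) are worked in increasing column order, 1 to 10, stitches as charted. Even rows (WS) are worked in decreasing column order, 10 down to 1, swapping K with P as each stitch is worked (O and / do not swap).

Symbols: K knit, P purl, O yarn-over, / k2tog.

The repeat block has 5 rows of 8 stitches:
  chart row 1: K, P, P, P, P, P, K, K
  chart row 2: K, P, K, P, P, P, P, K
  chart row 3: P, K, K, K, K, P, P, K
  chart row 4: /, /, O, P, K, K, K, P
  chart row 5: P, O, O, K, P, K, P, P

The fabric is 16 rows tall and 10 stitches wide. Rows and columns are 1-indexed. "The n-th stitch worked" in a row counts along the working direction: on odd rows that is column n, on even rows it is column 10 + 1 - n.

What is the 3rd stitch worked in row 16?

== STITCH ==
P

Derivation:
Row 16 uses chart row ((16-1) mod 5)+1 = 1. Row 16 is even, so WS.
Chart row 1 tiled across columns 1-10: K P P P P P K K K P
WS row: flip the tiled sequence (start at column 10) and apply K<->P; O and / stay.
Row 16 as worked: K P P P K K K K K P
The 3rd stitch worked is P.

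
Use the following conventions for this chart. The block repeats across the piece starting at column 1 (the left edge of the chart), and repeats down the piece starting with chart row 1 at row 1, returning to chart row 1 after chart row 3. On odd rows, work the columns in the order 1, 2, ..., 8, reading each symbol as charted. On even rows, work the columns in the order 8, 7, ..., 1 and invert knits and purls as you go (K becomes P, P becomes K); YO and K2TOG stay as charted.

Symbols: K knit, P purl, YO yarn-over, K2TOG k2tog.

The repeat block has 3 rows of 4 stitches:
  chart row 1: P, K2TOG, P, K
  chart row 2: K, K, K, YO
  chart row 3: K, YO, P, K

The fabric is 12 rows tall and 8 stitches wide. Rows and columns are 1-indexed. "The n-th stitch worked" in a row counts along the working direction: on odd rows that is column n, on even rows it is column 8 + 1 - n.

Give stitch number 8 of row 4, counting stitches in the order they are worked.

For row 4: chart row = ((4-1) mod 3) + 1 = 1; this is a WS (even) row.
Chart row 1 tiled across columns 1-8: P K2TOG P K P K2TOG P K
WS row: flip the tiled sequence (start at column 8) and apply K<->P; YO and K2TOG stay.
Row 4 as worked: P K K2TOG K P K K2TOG K
The 8th stitch worked is K.

Result:
K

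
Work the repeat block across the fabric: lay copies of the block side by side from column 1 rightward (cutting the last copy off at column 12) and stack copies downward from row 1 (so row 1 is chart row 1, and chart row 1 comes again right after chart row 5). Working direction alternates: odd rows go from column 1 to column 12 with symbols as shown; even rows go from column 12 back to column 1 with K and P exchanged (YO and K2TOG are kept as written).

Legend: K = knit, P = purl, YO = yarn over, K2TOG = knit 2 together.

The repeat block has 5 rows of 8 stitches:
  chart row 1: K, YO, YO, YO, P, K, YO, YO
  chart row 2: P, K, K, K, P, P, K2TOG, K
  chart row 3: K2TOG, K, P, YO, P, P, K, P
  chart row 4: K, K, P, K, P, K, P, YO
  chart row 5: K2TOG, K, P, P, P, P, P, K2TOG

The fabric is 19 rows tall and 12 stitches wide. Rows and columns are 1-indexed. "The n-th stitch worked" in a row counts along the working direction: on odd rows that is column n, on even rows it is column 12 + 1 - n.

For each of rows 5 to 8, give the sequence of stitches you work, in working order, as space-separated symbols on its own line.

Row 5: chart row 5, RS - tile across columns 1-12 and work as-is.
Row 6: chart row 1, WS - tiled (columns 1-12): K YO YO YO P K YO YO K YO YO YO; work from column 12 back to 1 with K<->P swapped.
Row 7: chart row 2, RS - tile across columns 1-12 and work as-is.
Row 8: chart row 3, WS - tiled (columns 1-12): K2TOG K P YO P P K P K2TOG K P YO; work from column 12 back to 1 with K<->P swapped.

Result:
K2TOG K P P P P P K2TOG K2TOG K P P
YO YO YO P YO YO P K YO YO YO P
P K K K P P K2TOG K P K K K
YO K P K2TOG K P K K YO K P K2TOG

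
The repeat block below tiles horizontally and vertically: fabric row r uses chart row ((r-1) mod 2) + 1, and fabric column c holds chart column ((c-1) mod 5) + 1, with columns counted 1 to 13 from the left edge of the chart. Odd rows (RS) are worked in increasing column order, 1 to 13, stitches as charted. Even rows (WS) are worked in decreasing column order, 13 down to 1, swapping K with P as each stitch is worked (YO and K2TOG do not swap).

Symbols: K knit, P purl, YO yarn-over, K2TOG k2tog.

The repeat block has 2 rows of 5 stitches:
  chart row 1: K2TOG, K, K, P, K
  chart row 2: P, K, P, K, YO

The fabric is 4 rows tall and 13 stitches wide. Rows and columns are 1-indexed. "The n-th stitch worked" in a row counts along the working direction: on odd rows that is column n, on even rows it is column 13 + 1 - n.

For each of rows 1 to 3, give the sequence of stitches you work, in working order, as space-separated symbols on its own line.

== ROWS AS WORKED ==
K2TOG K K P K K2TOG K K P K K2TOG K K
K P K YO P K P K YO P K P K
K2TOG K K P K K2TOG K K P K K2TOG K K

Derivation:
Row 1: chart row 1, RS - tile across columns 1-13 and work as-is.
Row 2: chart row 2, WS - tiled (columns 1-13): P K P K YO P K P K YO P K P; work from column 13 back to 1 with K<->P swapped.
Row 3: chart row 1, RS - tile across columns 1-13 and work as-is.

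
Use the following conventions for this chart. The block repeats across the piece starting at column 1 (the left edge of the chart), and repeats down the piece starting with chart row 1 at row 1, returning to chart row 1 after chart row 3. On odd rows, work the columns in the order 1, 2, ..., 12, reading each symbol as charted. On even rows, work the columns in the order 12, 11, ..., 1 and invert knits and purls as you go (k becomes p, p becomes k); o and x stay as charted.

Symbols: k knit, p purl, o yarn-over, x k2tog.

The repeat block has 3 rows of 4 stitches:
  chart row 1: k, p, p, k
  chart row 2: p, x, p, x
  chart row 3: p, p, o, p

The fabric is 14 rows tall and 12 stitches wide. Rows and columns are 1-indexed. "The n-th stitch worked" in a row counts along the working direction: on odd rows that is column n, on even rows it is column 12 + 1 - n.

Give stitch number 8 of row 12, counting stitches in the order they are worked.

Row 12 uses chart row ((12-1) mod 3)+1 = 3. Row 12 is even, so WS.
Chart row 3 tiled across columns 1-12: p p o p p p o p p p o p
WS: work from column 12 back to column 1 (reverse the tiled row), swapping k<->p (o and x unchanged).
Row 12 as worked: k o k k k o k k k o k k
The 8th stitch worked is k.

Stitch:
k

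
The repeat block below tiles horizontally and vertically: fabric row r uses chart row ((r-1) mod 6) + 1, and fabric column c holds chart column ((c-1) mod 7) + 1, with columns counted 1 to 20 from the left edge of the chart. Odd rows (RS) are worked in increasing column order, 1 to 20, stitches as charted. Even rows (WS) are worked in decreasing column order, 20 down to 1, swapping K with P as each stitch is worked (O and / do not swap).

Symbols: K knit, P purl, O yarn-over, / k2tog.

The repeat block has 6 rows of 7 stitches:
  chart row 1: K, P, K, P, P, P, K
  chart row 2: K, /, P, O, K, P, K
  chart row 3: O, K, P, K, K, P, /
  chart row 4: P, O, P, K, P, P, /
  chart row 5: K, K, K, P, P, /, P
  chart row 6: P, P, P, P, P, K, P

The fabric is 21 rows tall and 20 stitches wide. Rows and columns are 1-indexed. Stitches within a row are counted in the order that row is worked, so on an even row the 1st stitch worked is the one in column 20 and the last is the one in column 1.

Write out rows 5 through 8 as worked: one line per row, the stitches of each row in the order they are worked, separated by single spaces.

Row 5: chart row 5, RS - tile across columns 1-20 and work as-is.
Row 6: chart row 6, WS - tiled (columns 1-20): P P P P P K P P P P P P K P P P P P P K; work from column 20 back to 1 with K<->P swapped.
Row 7: chart row 1, RS - tile across columns 1-20 and work as-is.
Row 8: chart row 2, WS - tiled (columns 1-20): K / P O K P K K / P O K P K K / P O K P; work from column 20 back to 1 with K<->P swapped.

Result:
K K K P P / P K K K P P / P K K K P P /
P K K K K K K P K K K K K K P K K K K K
K P K P P P K K P K P P P K K P K P P P
K P O K / P P K P O K / P P K P O K / P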